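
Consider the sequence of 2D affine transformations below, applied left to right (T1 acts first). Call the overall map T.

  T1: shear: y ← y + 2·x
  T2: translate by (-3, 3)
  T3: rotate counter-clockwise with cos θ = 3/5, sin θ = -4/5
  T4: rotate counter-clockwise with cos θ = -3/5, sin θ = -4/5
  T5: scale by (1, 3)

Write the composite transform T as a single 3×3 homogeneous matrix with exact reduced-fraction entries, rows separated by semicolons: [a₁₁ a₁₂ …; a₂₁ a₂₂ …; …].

T = [-1 0 3; -6 -3 -9; 0 0 1]

T1 = [1 0 0; 2 1 0; 0 0 1]
T2·T1 = [1 0 -3; 2 1 3; 0 0 1]
T3·…·T1 = [11/5 4/5 3/5; 2/5 3/5 21/5; 0 0 1]
T4·…·T1 = [-1 0 3; -2 -1 -3; 0 0 1]
T5·…·T1 = [-1 0 3; -6 -3 -9; 0 0 1]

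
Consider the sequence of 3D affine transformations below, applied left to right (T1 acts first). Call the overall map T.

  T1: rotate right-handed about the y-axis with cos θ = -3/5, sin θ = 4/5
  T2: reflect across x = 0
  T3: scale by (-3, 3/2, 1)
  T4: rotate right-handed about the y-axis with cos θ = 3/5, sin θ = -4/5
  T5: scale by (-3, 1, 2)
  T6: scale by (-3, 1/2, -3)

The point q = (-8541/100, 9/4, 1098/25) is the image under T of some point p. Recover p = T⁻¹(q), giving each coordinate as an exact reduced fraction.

p = (-1/4, 3, -5)

T1 = [-3/5 0 4/5 0; 0 1 0 0; -4/5 0 -3/5 0; 0 0 0 1]
T2·T1 = [3/5 0 -4/5 0; 0 1 0 0; -4/5 0 -3/5 0; 0 0 0 1]
T3·…·T1 = [-9/5 0 12/5 0; 0 3/2 0 0; -4/5 0 -3/5 0; 0 0 0 1]
T4·…·T1 = [-11/25 0 48/25 0; 0 3/2 0 0; -48/25 0 39/25 0; 0 0 0 1]
T5·…·T1 = [33/25 0 -144/25 0; 0 3/2 0 0; -96/25 0 78/25 0; 0 0 0 1]
T6·…·T1 = [-99/25 0 432/25 0; 0 3/4 0 0; 288/25 0 -234/25 0; 0 0 0 1]
det M = -243/2; M⁻¹ = [13/225 0 8/75 0; 0 4/3 0 0; 16/225 0 11/450 0; 0 0 0 1]
M⁻¹ · (-8541/100, 9/4, 1098/25)ᵀ = (-1/4, 3, -5)ᵀ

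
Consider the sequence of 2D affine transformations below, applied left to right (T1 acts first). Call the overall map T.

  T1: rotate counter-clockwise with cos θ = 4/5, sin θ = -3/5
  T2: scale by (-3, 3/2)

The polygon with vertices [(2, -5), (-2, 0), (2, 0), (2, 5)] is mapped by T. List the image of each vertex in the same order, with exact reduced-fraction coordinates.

image vertices: (21/5, -39/5), (24/5, 9/5), (-24/5, -9/5), (-69/5, 21/5)

T1 rotate counter-clockwise with cos θ = 4/5, sin θ = -3/5: (2, -5) → (-7/5, -26/5); (-2, 0) → (-8/5, 6/5); (2, 0) → (8/5, -6/5); (2, 5) → (23/5, 14/5)
T2 scale by (-3, 3/2): (-7/5, -26/5) → (21/5, -39/5); (-8/5, 6/5) → (24/5, 9/5); (8/5, -6/5) → (-24/5, -9/5); (23/5, 14/5) → (-69/5, 21/5)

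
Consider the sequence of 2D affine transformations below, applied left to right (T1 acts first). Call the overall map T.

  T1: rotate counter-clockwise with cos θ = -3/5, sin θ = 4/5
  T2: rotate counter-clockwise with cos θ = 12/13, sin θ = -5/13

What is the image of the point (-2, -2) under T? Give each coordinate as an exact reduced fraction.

T1 rotate counter-clockwise with cos θ = -3/5, sin θ = 4/5: (-2, -2) → (14/5, -2/5)
T2 rotate counter-clockwise with cos θ = 12/13, sin θ = -5/13: (14/5, -2/5) → (158/65, -94/65)

T(p) = (158/65, -94/65)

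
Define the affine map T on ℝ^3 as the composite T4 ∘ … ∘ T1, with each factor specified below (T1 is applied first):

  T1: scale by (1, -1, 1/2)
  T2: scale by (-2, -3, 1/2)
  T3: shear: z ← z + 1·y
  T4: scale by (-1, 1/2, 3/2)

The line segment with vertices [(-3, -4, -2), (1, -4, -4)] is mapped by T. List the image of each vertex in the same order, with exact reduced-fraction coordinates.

image vertices: (-6, -6, -75/4), (2, -6, -39/2)

T1 scale by (1, -1, 1/2): (-3, -4, -2) → (-3, 4, -1); (1, -4, -4) → (1, 4, -2)
T2 scale by (-2, -3, 1/2): (-3, 4, -1) → (6, -12, -1/2); (1, 4, -2) → (-2, -12, -1)
T3 shear: z ← z + 1·y: (6, -12, -1/2) → (6, -12, -25/2); (-2, -12, -1) → (-2, -12, -13)
T4 scale by (-1, 1/2, 3/2): (6, -12, -25/2) → (-6, -6, -75/4); (-2, -12, -13) → (2, -6, -39/2)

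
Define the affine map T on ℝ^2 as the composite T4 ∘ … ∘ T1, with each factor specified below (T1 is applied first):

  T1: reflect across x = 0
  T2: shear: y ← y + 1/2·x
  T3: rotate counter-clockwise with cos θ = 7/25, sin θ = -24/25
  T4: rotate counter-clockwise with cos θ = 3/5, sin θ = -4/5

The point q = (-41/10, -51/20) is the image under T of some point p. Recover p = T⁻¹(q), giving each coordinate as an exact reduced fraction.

p = (-9/2, -4)

T1 = [-1 0 0; 0 1 0; 0 0 1]
T2·T1 = [-1 0 0; -1/2 1 0; 0 0 1]
T3·…·T1 = [-19/25 24/25 0; 41/50 7/25 0; 0 0 1]
T4·…·T1 = [1/5 4/5 0; 11/10 -3/5 0; 0 0 1]
det M = -1; M⁻¹ = [3/5 4/5 0; 11/10 -1/5 0; 0 0 1]
M⁻¹ · (-41/10, -51/20)ᵀ = (-9/2, -4)ᵀ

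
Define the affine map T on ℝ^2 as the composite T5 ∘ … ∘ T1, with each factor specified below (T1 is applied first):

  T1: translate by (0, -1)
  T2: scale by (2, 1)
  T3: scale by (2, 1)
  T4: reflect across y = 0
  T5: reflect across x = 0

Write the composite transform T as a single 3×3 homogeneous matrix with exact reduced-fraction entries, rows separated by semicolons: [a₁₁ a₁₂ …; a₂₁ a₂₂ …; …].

T = [-4 0 0; 0 -1 1; 0 0 1]

T1 = [1 0 0; 0 1 -1; 0 0 1]
T2·T1 = [2 0 0; 0 1 -1; 0 0 1]
T3·…·T1 = [4 0 0; 0 1 -1; 0 0 1]
T4·…·T1 = [4 0 0; 0 -1 1; 0 0 1]
T5·…·T1 = [-4 0 0; 0 -1 1; 0 0 1]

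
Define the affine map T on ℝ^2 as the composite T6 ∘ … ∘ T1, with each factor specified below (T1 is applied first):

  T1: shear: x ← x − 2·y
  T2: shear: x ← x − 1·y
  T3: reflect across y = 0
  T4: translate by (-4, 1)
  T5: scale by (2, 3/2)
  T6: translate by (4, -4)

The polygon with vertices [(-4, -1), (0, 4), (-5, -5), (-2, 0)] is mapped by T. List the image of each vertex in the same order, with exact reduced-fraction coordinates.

image vertices: (-6, -1), (-28, -17/2), (16, 5), (-8, -5/2)

T1 shear: x ← x − 2·y: (-4, -1) → (-2, -1); (0, 4) → (-8, 4); (-5, -5) → (5, -5); (-2, 0) → (-2, 0)
T2 shear: x ← x − 1·y: (-2, -1) → (-1, -1); (-8, 4) → (-12, 4); (5, -5) → (10, -5); (-2, 0) → (-2, 0)
T3 reflect across y = 0: (-1, -1) → (-1, 1); (-12, 4) → (-12, -4); (10, -5) → (10, 5); (-2, 0) → (-2, 0)
T4 translate by (-4, 1): (-1, 1) → (-5, 2); (-12, -4) → (-16, -3); (10, 5) → (6, 6); (-2, 0) → (-6, 1)
T5 scale by (2, 3/2): (-5, 2) → (-10, 3); (-16, -3) → (-32, -9/2); (6, 6) → (12, 9); (-6, 1) → (-12, 3/2)
T6 translate by (4, -4): (-10, 3) → (-6, -1); (-32, -9/2) → (-28, -17/2); (12, 9) → (16, 5); (-12, 3/2) → (-8, -5/2)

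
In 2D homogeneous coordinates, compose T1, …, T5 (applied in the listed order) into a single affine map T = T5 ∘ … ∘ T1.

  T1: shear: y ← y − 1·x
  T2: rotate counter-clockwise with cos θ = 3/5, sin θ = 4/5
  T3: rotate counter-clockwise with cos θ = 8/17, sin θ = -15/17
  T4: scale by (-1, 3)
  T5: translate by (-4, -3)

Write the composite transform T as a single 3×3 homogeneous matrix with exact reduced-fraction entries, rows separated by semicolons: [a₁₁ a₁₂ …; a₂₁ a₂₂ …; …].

T = [-71/85 -13/85 -4; -291/85 252/85 -3; 0 0 1]

T1 = [1 0 0; -1 1 0; 0 0 1]
T2·T1 = [7/5 -4/5 0; 1/5 3/5 0; 0 0 1]
T3·…·T1 = [71/85 13/85 0; -97/85 84/85 0; 0 0 1]
T4·…·T1 = [-71/85 -13/85 0; -291/85 252/85 0; 0 0 1]
T5·…·T1 = [-71/85 -13/85 -4; -291/85 252/85 -3; 0 0 1]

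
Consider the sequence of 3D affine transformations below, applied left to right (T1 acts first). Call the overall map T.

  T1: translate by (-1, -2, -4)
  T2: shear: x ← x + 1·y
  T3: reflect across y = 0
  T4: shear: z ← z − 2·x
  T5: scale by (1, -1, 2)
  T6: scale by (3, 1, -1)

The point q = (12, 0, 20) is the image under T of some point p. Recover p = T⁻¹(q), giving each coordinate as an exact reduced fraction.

p = (5, 2, 2)

T1 = [1 0 0 -1; 0 1 0 -2; 0 0 1 -4; 0 0 0 1]
T2·T1 = [1 1 0 -3; 0 1 0 -2; 0 0 1 -4; 0 0 0 1]
T3·…·T1 = [1 1 0 -3; 0 -1 0 2; 0 0 1 -4; 0 0 0 1]
T4·…·T1 = [1 1 0 -3; 0 -1 0 2; -2 -2 1 2; 0 0 0 1]
T5·…·T1 = [1 1 0 -3; 0 1 0 -2; -4 -4 2 4; 0 0 0 1]
T6·…·T1 = [3 3 0 -9; 0 1 0 -2; 4 4 -2 -4; 0 0 0 1]
det M = -6; M⁻¹ = [1/3 -1 0 1; 0 1 0 2; 2/3 0 -1/2 4; 0 0 0 1]
M⁻¹ · (12, 0, 20)ᵀ = (5, 2, 2)ᵀ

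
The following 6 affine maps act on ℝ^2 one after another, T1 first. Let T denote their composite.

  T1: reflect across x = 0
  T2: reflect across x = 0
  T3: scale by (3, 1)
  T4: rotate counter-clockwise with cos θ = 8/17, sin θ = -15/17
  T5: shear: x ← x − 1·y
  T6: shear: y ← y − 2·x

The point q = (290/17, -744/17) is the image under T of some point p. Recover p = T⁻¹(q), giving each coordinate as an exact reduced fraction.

T1 = [-1 0 0; 0 1 0; 0 0 1]
T2·T1 = [1 0 0; 0 1 0; 0 0 1]
T3·…·T1 = [3 0 0; 0 1 0; 0 0 1]
T4·…·T1 = [24/17 15/17 0; -45/17 8/17 0; 0 0 1]
T5·…·T1 = [69/17 7/17 0; -45/17 8/17 0; 0 0 1]
T6·…·T1 = [69/17 7/17 0; -183/17 -6/17 0; 0 0 1]
det M = 3; M⁻¹ = [-2/17 -7/51 0; 61/17 23/17 0; 0 0 1]
M⁻¹ · (290/17, -744/17)ᵀ = (4, 2)ᵀ

p = (4, 2)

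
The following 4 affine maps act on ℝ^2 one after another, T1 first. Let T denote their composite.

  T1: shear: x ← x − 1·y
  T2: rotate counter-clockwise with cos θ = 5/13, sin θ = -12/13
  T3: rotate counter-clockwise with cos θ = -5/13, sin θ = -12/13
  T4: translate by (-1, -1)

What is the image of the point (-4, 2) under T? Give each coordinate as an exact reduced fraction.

T(p) = (5, -3)

T1 shear: x ← x − 1·y: (-4, 2) → (-6, 2)
T2 rotate counter-clockwise with cos θ = 5/13, sin θ = -12/13: (-6, 2) → (-6/13, 82/13)
T3 rotate counter-clockwise with cos θ = -5/13, sin θ = -12/13: (-6/13, 82/13) → (6, -2)
T4 translate by (-1, -1): (6, -2) → (5, -3)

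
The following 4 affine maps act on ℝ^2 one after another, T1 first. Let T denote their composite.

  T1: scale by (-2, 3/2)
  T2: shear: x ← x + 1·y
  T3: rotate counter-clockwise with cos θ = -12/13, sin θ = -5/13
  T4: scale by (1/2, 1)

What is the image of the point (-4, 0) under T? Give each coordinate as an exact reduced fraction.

T1 scale by (-2, 3/2): (-4, 0) → (8, 0)
T2 shear: x ← x + 1·y: (8, 0) → (8, 0)
T3 rotate counter-clockwise with cos θ = -12/13, sin θ = -5/13: (8, 0) → (-96/13, -40/13)
T4 scale by (1/2, 1): (-96/13, -40/13) → (-48/13, -40/13)

T(p) = (-48/13, -40/13)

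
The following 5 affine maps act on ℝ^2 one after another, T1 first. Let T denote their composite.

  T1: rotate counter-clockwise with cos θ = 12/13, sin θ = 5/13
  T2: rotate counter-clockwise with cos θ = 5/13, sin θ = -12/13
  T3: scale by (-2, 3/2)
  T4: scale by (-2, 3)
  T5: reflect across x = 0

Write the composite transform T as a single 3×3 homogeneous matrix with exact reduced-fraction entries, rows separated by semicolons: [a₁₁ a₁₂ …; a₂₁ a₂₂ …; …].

T1 = [12/13 -5/13 0; 5/13 12/13 0; 0 0 1]
T2·T1 = [120/169 119/169 0; -119/169 120/169 0; 0 0 1]
T3·…·T1 = [-240/169 -238/169 0; -357/338 180/169 0; 0 0 1]
T4·…·T1 = [480/169 476/169 0; -1071/338 540/169 0; 0 0 1]
T5·…·T1 = [-480/169 -476/169 0; -1071/338 540/169 0; 0 0 1]

T = [-480/169 -476/169 0; -1071/338 540/169 0; 0 0 1]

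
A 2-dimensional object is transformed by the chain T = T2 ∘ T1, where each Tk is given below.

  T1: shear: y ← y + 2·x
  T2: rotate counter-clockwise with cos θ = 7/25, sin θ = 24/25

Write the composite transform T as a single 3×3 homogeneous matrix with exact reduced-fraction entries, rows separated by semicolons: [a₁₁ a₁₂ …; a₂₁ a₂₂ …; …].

T1 = [1 0 0; 2 1 0; 0 0 1]
T2·T1 = [-41/25 -24/25 0; 38/25 7/25 0; 0 0 1]

T = [-41/25 -24/25 0; 38/25 7/25 0; 0 0 1]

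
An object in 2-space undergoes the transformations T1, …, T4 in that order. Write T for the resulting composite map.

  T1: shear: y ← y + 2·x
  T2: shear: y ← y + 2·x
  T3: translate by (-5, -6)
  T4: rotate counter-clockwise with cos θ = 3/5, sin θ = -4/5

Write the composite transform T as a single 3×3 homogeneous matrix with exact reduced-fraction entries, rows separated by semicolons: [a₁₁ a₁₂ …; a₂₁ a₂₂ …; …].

T = [19/5 4/5 -39/5; 8/5 3/5 2/5; 0 0 1]

T1 = [1 0 0; 2 1 0; 0 0 1]
T2·T1 = [1 0 0; 4 1 0; 0 0 1]
T3·…·T1 = [1 0 -5; 4 1 -6; 0 0 1]
T4·…·T1 = [19/5 4/5 -39/5; 8/5 3/5 2/5; 0 0 1]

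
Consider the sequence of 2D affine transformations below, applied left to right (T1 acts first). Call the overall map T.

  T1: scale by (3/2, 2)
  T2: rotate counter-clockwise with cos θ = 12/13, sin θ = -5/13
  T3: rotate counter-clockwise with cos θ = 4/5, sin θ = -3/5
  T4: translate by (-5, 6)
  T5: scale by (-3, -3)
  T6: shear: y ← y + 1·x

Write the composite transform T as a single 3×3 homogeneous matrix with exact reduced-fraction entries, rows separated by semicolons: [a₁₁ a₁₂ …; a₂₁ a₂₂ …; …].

T1 = [3/2 0 0; 0 2 0; 0 0 1]
T2·T1 = [18/13 10/13 0; -15/26 24/13 0; 0 0 1]
T3·…·T1 = [99/130 112/65 0; -84/65 66/65 0; 0 0 1]
T4·…·T1 = [99/130 112/65 -5; -84/65 66/65 6; 0 0 1]
T5·…·T1 = [-297/130 -336/65 15; 252/65 -198/65 -18; 0 0 1]
T6·…·T1 = [-297/130 -336/65 15; 207/130 -534/65 -3; 0 0 1]

T = [-297/130 -336/65 15; 207/130 -534/65 -3; 0 0 1]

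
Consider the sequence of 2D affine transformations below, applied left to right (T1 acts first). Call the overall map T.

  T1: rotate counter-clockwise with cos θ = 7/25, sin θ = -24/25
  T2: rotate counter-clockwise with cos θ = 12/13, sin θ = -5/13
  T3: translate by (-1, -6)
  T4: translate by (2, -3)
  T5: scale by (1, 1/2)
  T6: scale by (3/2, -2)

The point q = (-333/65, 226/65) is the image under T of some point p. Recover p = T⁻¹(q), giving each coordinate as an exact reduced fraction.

T1 = [7/25 24/25 0; -24/25 7/25 0; 0 0 1]
T2·T1 = [-36/325 323/325 0; -323/325 -36/325 0; 0 0 1]
T3·…·T1 = [-36/325 323/325 -1; -323/325 -36/325 -6; 0 0 1]
T4·…·T1 = [-36/325 323/325 1; -323/325 -36/325 -9; 0 0 1]
T5·…·T1 = [-36/325 323/325 1; -323/650 -18/325 -9/2; 0 0 1]
T6·…·T1 = [-54/325 969/650 3/2; 323/325 36/325 9; 0 0 1]
det M = -3/2; M⁻¹ = [-24/325 323/325 -2871/325; 646/975 36/325 -647/325; 0 0 1]
M⁻¹ · (-333/65, 226/65)ᵀ = (-5, -5)ᵀ

p = (-5, -5)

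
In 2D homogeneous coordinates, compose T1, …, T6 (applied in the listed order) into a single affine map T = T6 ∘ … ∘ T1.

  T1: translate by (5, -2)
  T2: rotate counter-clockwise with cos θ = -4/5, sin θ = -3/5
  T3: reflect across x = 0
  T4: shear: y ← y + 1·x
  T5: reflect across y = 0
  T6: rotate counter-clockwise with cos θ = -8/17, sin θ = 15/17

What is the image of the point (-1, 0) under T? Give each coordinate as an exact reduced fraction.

T(p) = (94/85, 474/85)

T1 translate by (5, -2): (-1, 0) → (4, -2)
T2 rotate counter-clockwise with cos θ = -4/5, sin θ = -3/5: (4, -2) → (-22/5, -4/5)
T3 reflect across x = 0: (-22/5, -4/5) → (22/5, -4/5)
T4 shear: y ← y + 1·x: (22/5, -4/5) → (22/5, 18/5)
T5 reflect across y = 0: (22/5, 18/5) → (22/5, -18/5)
T6 rotate counter-clockwise with cos θ = -8/17, sin θ = 15/17: (22/5, -18/5) → (94/85, 474/85)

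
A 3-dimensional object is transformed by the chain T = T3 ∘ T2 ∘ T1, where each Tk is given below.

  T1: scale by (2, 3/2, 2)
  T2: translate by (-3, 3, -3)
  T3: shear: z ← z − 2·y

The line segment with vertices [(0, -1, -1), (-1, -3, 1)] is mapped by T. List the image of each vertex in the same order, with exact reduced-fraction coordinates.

image vertices: (-3, 3/2, -8), (-5, -3/2, 2)

T1 scale by (2, 3/2, 2): (0, -1, -1) → (0, -3/2, -2); (-1, -3, 1) → (-2, -9/2, 2)
T2 translate by (-3, 3, -3): (0, -3/2, -2) → (-3, 3/2, -5); (-2, -9/2, 2) → (-5, -3/2, -1)
T3 shear: z ← z − 2·y: (-3, 3/2, -5) → (-3, 3/2, -8); (-5, -3/2, -1) → (-5, -3/2, 2)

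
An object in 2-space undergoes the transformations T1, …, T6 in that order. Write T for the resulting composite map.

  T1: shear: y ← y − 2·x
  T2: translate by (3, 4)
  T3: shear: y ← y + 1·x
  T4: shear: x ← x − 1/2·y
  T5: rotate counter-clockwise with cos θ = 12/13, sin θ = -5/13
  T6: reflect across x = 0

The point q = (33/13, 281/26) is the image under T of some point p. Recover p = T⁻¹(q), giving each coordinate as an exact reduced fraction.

T1 = [1 0 0; -2 1 0; 0 0 1]
T2·T1 = [1 0 3; -2 1 4; 0 0 1]
T3·…·T1 = [1 0 3; -1 1 7; 0 0 1]
T4·…·T1 = [3/2 -1/2 -1/2; -1 1 7; 0 0 1]
T5·…·T1 = [1 -1/13 29/13; -3/2 29/26 173/26; 0 0 1]
T6·…·T1 = [-1 1/13 -29/13; -3/2 29/26 173/26; 0 0 1]
det M = -1; M⁻¹ = [-29/26 1/13 -3; -3/2 1 -10; 0 0 1]
M⁻¹ · (33/13, 281/26)ᵀ = (-5, -3)ᵀ

p = (-5, -3)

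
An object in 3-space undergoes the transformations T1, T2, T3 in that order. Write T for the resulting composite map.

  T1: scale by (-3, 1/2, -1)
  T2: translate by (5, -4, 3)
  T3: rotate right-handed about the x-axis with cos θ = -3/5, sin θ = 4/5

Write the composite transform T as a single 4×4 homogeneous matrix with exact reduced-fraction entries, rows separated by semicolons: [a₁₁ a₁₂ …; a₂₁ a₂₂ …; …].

T = [-3 0 0 5; 0 -3/10 4/5 0; 0 2/5 3/5 -5; 0 0 0 1]

T1 = [-3 0 0 0; 0 1/2 0 0; 0 0 -1 0; 0 0 0 1]
T2·T1 = [-3 0 0 5; 0 1/2 0 -4; 0 0 -1 3; 0 0 0 1]
T3·…·T1 = [-3 0 0 5; 0 -3/10 4/5 0; 0 2/5 3/5 -5; 0 0 0 1]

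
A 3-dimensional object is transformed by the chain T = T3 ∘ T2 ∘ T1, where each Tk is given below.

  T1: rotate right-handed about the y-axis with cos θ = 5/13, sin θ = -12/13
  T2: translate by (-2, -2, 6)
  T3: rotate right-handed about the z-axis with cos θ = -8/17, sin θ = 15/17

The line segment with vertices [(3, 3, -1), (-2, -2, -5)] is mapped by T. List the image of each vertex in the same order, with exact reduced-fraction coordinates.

image vertices: (-203/221, -89/221, 109/13), (588/221, 776/221, 29/13)

T1 rotate right-handed about the y-axis with cos θ = 5/13, sin θ = -12/13: (3, 3, -1) → (27/13, 3, 31/13); (-2, -2, -5) → (50/13, -2, -49/13)
T2 translate by (-2, -2, 6): (27/13, 3, 31/13) → (1/13, 1, 109/13); (50/13, -2, -49/13) → (24/13, -4, 29/13)
T3 rotate right-handed about the z-axis with cos θ = -8/17, sin θ = 15/17: (1/13, 1, 109/13) → (-203/221, -89/221, 109/13); (24/13, -4, 29/13) → (588/221, 776/221, 29/13)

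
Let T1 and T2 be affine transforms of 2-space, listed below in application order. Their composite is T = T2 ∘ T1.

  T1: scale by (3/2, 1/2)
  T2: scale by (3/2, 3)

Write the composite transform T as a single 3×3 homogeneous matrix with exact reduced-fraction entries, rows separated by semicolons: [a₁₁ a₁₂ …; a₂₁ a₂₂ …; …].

T = [9/4 0 0; 0 3/2 0; 0 0 1]

T1 = [3/2 0 0; 0 1/2 0; 0 0 1]
T2·T1 = [9/4 0 0; 0 3/2 0; 0 0 1]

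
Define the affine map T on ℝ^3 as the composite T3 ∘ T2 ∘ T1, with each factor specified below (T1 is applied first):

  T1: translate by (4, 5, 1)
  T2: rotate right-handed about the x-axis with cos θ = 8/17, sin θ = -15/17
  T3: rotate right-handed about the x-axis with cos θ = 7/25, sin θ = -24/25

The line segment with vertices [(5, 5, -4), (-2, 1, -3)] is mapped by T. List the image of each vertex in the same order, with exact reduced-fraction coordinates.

image vertices: (9, -3931/425, -2058/425), (2, -2418/425, -1174/425)

T1 translate by (4, 5, 1): (5, 5, -4) → (9, 10, -3); (-2, 1, -3) → (2, 6, -2)
T2 rotate right-handed about the x-axis with cos θ = 8/17, sin θ = -15/17: (9, 10, -3) → (9, 35/17, -174/17); (2, 6, -2) → (2, 18/17, -106/17)
T3 rotate right-handed about the x-axis with cos θ = 7/25, sin θ = -24/25: (9, 35/17, -174/17) → (9, -3931/425, -2058/425); (2, 18/17, -106/17) → (2, -2418/425, -1174/425)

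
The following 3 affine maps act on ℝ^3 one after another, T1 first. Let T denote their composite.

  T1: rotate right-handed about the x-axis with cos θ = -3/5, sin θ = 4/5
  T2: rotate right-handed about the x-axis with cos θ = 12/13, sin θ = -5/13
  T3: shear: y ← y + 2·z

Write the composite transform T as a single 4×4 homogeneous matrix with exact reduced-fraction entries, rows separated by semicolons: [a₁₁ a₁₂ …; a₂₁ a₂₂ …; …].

T = [1 0 0 0; 0 22/13 -19/13 0; 0 63/65 -16/65 0; 0 0 0 1]

T1 = [1 0 0 0; 0 -3/5 -4/5 0; 0 4/5 -3/5 0; 0 0 0 1]
T2·T1 = [1 0 0 0; 0 -16/65 -63/65 0; 0 63/65 -16/65 0; 0 0 0 1]
T3·…·T1 = [1 0 0 0; 0 22/13 -19/13 0; 0 63/65 -16/65 0; 0 0 0 1]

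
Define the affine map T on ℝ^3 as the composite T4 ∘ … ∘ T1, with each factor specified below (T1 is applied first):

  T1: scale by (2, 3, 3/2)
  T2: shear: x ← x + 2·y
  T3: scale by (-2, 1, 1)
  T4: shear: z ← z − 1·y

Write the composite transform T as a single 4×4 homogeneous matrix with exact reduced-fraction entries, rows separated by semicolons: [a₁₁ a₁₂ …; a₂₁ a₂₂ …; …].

T = [-4 -12 0 0; 0 3 0 0; 0 -3 3/2 0; 0 0 0 1]

T1 = [2 0 0 0; 0 3 0 0; 0 0 3/2 0; 0 0 0 1]
T2·T1 = [2 6 0 0; 0 3 0 0; 0 0 3/2 0; 0 0 0 1]
T3·…·T1 = [-4 -12 0 0; 0 3 0 0; 0 0 3/2 0; 0 0 0 1]
T4·…·T1 = [-4 -12 0 0; 0 3 0 0; 0 -3 3/2 0; 0 0 0 1]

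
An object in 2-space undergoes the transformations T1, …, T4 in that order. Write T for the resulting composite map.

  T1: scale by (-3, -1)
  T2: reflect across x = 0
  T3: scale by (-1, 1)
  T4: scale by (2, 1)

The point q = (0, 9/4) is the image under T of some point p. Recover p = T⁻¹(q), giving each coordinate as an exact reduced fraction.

T1 = [-3 0 0; 0 -1 0; 0 0 1]
T2·T1 = [3 0 0; 0 -1 0; 0 0 1]
T3·…·T1 = [-3 0 0; 0 -1 0; 0 0 1]
T4·…·T1 = [-6 0 0; 0 -1 0; 0 0 1]
det M = 6; M⁻¹ = [-1/6 0 0; 0 -1 0; 0 0 1]
M⁻¹ · (0, 9/4)ᵀ = (0, -9/4)ᵀ

p = (0, -9/4)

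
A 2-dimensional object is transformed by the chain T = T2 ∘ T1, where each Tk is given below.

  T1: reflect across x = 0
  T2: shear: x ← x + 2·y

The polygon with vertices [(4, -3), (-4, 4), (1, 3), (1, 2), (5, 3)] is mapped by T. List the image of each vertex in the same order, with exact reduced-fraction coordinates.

T1 reflect across x = 0: (4, -3) → (-4, -3); (-4, 4) → (4, 4); (1, 3) → (-1, 3); (1, 2) → (-1, 2); (5, 3) → (-5, 3)
T2 shear: x ← x + 2·y: (-4, -3) → (-10, -3); (4, 4) → (12, 4); (-1, 3) → (5, 3); (-1, 2) → (3, 2); (-5, 3) → (1, 3)

image vertices: (-10, -3), (12, 4), (5, 3), (3, 2), (1, 3)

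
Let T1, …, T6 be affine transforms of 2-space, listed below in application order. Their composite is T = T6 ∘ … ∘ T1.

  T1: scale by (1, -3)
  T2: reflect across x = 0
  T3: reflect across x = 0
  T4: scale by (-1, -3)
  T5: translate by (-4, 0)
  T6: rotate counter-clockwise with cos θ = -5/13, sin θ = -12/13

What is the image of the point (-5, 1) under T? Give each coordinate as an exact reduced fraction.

T(p) = (103/13, -57/13)

T1 scale by (1, -3): (-5, 1) → (-5, -3)
T2 reflect across x = 0: (-5, -3) → (5, -3)
T3 reflect across x = 0: (5, -3) → (-5, -3)
T4 scale by (-1, -3): (-5, -3) → (5, 9)
T5 translate by (-4, 0): (5, 9) → (1, 9)
T6 rotate counter-clockwise with cos θ = -5/13, sin θ = -12/13: (1, 9) → (103/13, -57/13)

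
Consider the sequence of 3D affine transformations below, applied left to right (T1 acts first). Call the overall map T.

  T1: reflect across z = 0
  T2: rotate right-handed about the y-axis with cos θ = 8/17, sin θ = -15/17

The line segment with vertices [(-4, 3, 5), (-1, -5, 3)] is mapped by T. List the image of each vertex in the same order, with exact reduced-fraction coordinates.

image vertices: (43/17, 3, -100/17), (37/17, -5, -39/17)

T1 reflect across z = 0: (-4, 3, 5) → (-4, 3, -5); (-1, -5, 3) → (-1, -5, -3)
T2 rotate right-handed about the y-axis with cos θ = 8/17, sin θ = -15/17: (-4, 3, -5) → (43/17, 3, -100/17); (-1, -5, -3) → (37/17, -5, -39/17)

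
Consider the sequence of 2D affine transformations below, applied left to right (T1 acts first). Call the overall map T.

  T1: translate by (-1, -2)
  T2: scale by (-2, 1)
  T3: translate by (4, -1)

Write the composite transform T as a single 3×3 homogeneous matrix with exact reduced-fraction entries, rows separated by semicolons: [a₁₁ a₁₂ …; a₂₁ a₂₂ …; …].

T = [-2 0 6; 0 1 -3; 0 0 1]

T1 = [1 0 -1; 0 1 -2; 0 0 1]
T2·T1 = [-2 0 2; 0 1 -2; 0 0 1]
T3·…·T1 = [-2 0 6; 0 1 -3; 0 0 1]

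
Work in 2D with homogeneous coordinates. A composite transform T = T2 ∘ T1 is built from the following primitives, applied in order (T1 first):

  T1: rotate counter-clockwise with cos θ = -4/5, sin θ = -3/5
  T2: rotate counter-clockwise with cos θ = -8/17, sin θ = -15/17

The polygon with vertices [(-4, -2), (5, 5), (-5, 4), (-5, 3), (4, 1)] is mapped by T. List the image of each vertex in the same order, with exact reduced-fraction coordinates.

T1 rotate counter-clockwise with cos θ = -4/5, sin θ = -3/5: (-4, -2) → (2, 4); (5, 5) → (-1, -7); (-5, 4) → (32/5, -1/5); (-5, 3) → (29/5, 3/5); (4, 1) → (-13/5, -16/5)
T2 rotate counter-clockwise with cos θ = -8/17, sin θ = -15/17: (2, 4) → (44/17, -62/17); (-1, -7) → (-97/17, 71/17); (32/5, -1/5) → (-271/85, -472/85); (29/5, 3/5) → (-11/5, -27/5); (-13/5, -16/5) → (-8/5, 19/5)

image vertices: (44/17, -62/17), (-97/17, 71/17), (-271/85, -472/85), (-11/5, -27/5), (-8/5, 19/5)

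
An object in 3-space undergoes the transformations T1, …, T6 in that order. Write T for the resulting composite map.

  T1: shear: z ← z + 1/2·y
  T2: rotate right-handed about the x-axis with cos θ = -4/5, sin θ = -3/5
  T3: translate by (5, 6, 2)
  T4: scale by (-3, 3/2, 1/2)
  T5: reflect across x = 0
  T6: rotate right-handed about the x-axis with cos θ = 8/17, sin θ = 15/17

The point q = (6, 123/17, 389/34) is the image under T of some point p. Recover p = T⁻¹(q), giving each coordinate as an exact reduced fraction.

p = (-3, 0, 5)

T1 = [1 0 0 0; 0 1 0 0; 0 1/2 1 0; 0 0 0 1]
T2·T1 = [1 0 0 0; 0 -1/2 3/5 0; 0 -1 -4/5 0; 0 0 0 1]
T3·…·T1 = [1 0 0 5; 0 -1/2 3/5 6; 0 -1 -4/5 2; 0 0 0 1]
T4·…·T1 = [-3 0 0 -15; 0 -3/4 9/10 9; 0 -1/2 -2/5 1; 0 0 0 1]
T5·…·T1 = [3 0 0 15; 0 -3/4 9/10 9; 0 -1/2 -2/5 1; 0 0 0 1]
T6·…·T1 = [3 0 0 15; 0 3/34 66/85 57/17; 0 -61/68 103/170 143/17; 0 0 0 1]
det M = 9/4; M⁻¹ = [1/3 0 0 -5; 0 206/255 -88/85 6; 0 61/51 2/17 -5; 0 0 0 1]
M⁻¹ · (6, 123/17, 389/34)ᵀ = (-3, 0, 5)ᵀ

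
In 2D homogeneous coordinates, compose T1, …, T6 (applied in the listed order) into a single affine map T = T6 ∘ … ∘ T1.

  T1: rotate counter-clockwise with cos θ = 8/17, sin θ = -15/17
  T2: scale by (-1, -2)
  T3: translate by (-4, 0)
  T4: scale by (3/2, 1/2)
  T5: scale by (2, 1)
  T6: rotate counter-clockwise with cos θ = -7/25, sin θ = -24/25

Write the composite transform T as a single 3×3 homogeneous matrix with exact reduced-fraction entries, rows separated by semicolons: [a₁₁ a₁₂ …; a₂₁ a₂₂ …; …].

T1 = [8/17 15/17 0; -15/17 8/17 0; 0 0 1]
T2·T1 = [-8/17 -15/17 0; 30/17 -16/17 0; 0 0 1]
T3·…·T1 = [-8/17 -15/17 -4; 30/17 -16/17 0; 0 0 1]
T4·…·T1 = [-12/17 -45/34 -6; 15/17 -8/17 0; 0 0 1]
T5·…·T1 = [-24/17 -45/17 -12; 15/17 -8/17 0; 0 0 1]
T6·…·T1 = [528/425 123/425 84/25; 471/425 1136/425 288/25; 0 0 1]

T = [528/425 123/425 84/25; 471/425 1136/425 288/25; 0 0 1]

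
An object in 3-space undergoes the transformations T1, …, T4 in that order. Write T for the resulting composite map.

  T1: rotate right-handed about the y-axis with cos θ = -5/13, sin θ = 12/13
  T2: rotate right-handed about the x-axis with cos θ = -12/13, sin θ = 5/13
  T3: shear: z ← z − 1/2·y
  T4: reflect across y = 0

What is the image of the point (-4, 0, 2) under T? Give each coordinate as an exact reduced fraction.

T1 rotate right-handed about the y-axis with cos θ = -5/13, sin θ = 12/13: (-4, 0, 2) → (44/13, 0, 38/13)
T2 rotate right-handed about the x-axis with cos θ = -12/13, sin θ = 5/13: (44/13, 0, 38/13) → (44/13, -190/169, -456/169)
T3 shear: z ← z − 1/2·y: (44/13, -190/169, -456/169) → (44/13, -190/169, -361/169)
T4 reflect across y = 0: (44/13, -190/169, -361/169) → (44/13, 190/169, -361/169)

T(p) = (44/13, 190/169, -361/169)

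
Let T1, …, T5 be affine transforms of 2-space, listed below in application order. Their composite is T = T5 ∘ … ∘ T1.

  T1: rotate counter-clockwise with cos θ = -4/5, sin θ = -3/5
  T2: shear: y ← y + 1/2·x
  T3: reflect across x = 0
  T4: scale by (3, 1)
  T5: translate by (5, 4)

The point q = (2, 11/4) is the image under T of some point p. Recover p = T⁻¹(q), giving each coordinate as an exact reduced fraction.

T1 = [-4/5 3/5 0; -3/5 -4/5 0; 0 0 1]
T2·T1 = [-4/5 3/5 0; -1 -1/2 0; 0 0 1]
T3·…·T1 = [4/5 -3/5 0; -1 -1/2 0; 0 0 1]
T4·…·T1 = [12/5 -9/5 0; -1 -1/2 0; 0 0 1]
T5·…·T1 = [12/5 -9/5 5; -1 -1/2 4; 0 0 1]
det M = -3; M⁻¹ = [1/6 -3/5 47/30; -1/3 -4/5 73/15; 0 0 1]
M⁻¹ · (2, 11/4)ᵀ = (1/4, 2)ᵀ

p = (1/4, 2)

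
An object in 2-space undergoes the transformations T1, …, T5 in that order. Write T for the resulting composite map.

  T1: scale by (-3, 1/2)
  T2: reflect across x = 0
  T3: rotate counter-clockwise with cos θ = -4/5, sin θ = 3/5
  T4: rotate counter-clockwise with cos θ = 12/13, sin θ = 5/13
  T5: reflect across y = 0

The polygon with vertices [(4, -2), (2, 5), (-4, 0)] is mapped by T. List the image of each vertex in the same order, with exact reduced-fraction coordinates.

T1 scale by (-3, 1/2): (4, -2) → (-12, -1); (2, 5) → (-6, 5/2); (-4, 0) → (12, 0)
T2 reflect across x = 0: (-12, -1) → (12, -1); (-6, 5/2) → (6, 5/2); (12, 0) → (-12, 0)
T3 rotate counter-clockwise with cos θ = -4/5, sin θ = 3/5: (12, -1) → (-9, 8); (6, 5/2) → (-63/10, 8/5); (-12, 0) → (48/5, -36/5)
T4 rotate counter-clockwise with cos θ = 12/13, sin θ = 5/13: (-9, 8) → (-148/13, 51/13); (-63/10, 8/5) → (-418/65, -123/130); (48/5, -36/5) → (756/65, -192/65)
T5 reflect across y = 0: (-148/13, 51/13) → (-148/13, -51/13); (-418/65, -123/130) → (-418/65, 123/130); (756/65, -192/65) → (756/65, 192/65)

image vertices: (-148/13, -51/13), (-418/65, 123/130), (756/65, 192/65)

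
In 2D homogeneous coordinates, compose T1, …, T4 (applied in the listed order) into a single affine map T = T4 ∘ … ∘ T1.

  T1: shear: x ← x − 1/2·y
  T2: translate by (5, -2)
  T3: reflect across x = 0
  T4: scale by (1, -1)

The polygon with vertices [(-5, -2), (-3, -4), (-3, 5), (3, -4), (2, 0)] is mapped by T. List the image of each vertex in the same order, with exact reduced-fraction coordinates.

T1 shear: x ← x − 1/2·y: (-5, -2) → (-4, -2); (-3, -4) → (-1, -4); (-3, 5) → (-11/2, 5); (3, -4) → (5, -4); (2, 0) → (2, 0)
T2 translate by (5, -2): (-4, -2) → (1, -4); (-1, -4) → (4, -6); (-11/2, 5) → (-1/2, 3); (5, -4) → (10, -6); (2, 0) → (7, -2)
T3 reflect across x = 0: (1, -4) → (-1, -4); (4, -6) → (-4, -6); (-1/2, 3) → (1/2, 3); (10, -6) → (-10, -6); (7, -2) → (-7, -2)
T4 scale by (1, -1): (-1, -4) → (-1, 4); (-4, -6) → (-4, 6); (1/2, 3) → (1/2, -3); (-10, -6) → (-10, 6); (-7, -2) → (-7, 2)

image vertices: (-1, 4), (-4, 6), (1/2, -3), (-10, 6), (-7, 2)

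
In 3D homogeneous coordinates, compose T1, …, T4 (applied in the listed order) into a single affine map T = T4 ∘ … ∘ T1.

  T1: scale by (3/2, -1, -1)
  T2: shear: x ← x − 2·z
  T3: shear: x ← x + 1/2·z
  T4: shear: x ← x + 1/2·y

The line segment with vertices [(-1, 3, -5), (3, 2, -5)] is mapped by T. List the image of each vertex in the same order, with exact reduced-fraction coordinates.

image vertices: (-21/2, -3, 5), (-4, -2, 5)

T1 scale by (3/2, -1, -1): (-1, 3, -5) → (-3/2, -3, 5); (3, 2, -5) → (9/2, -2, 5)
T2 shear: x ← x − 2·z: (-3/2, -3, 5) → (-23/2, -3, 5); (9/2, -2, 5) → (-11/2, -2, 5)
T3 shear: x ← x + 1/2·z: (-23/2, -3, 5) → (-9, -3, 5); (-11/2, -2, 5) → (-3, -2, 5)
T4 shear: x ← x + 1/2·y: (-9, -3, 5) → (-21/2, -3, 5); (-3, -2, 5) → (-4, -2, 5)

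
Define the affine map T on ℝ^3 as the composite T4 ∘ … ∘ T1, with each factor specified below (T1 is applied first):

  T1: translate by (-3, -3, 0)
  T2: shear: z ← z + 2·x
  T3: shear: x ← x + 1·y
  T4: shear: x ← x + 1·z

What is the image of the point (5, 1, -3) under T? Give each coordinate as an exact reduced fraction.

T1 translate by (-3, -3, 0): (5, 1, -3) → (2, -2, -3)
T2 shear: z ← z + 2·x: (2, -2, -3) → (2, -2, 1)
T3 shear: x ← x + 1·y: (2, -2, 1) → (0, -2, 1)
T4 shear: x ← x + 1·z: (0, -2, 1) → (1, -2, 1)

T(p) = (1, -2, 1)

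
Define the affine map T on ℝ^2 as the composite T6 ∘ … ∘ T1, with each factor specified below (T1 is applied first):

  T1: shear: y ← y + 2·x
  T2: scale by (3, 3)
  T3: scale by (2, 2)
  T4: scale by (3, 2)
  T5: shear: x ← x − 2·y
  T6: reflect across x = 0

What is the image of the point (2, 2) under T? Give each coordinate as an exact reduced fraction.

T(p) = (108, 72)

T1 shear: y ← y + 2·x: (2, 2) → (2, 6)
T2 scale by (3, 3): (2, 6) → (6, 18)
T3 scale by (2, 2): (6, 18) → (12, 36)
T4 scale by (3, 2): (12, 36) → (36, 72)
T5 shear: x ← x − 2·y: (36, 72) → (-108, 72)
T6 reflect across x = 0: (-108, 72) → (108, 72)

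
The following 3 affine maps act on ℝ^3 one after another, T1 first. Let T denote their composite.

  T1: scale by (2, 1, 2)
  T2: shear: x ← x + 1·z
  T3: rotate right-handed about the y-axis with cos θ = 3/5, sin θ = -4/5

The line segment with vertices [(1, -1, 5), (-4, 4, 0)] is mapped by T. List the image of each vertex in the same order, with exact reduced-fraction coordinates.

image vertices: (-4/5, -1, 78/5), (-24/5, 4, -32/5)

T1 scale by (2, 1, 2): (1, -1, 5) → (2, -1, 10); (-4, 4, 0) → (-8, 4, 0)
T2 shear: x ← x + 1·z: (2, -1, 10) → (12, -1, 10); (-8, 4, 0) → (-8, 4, 0)
T3 rotate right-handed about the y-axis with cos θ = 3/5, sin θ = -4/5: (12, -1, 10) → (-4/5, -1, 78/5); (-8, 4, 0) → (-24/5, 4, -32/5)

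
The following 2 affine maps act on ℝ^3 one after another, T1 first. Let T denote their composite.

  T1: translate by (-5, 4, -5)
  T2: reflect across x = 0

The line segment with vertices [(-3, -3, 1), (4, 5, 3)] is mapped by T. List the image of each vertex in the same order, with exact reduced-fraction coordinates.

T1 translate by (-5, 4, -5): (-3, -3, 1) → (-8, 1, -4); (4, 5, 3) → (-1, 9, -2)
T2 reflect across x = 0: (-8, 1, -4) → (8, 1, -4); (-1, 9, -2) → (1, 9, -2)

image vertices: (8, 1, -4), (1, 9, -2)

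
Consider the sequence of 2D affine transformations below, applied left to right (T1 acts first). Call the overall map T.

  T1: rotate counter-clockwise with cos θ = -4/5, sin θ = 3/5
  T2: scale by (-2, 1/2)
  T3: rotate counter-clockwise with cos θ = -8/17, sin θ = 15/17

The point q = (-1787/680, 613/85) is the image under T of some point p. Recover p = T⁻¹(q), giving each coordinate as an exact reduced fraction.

p = (7/4, 4)

T1 = [-4/5 -3/5 0; 3/5 -4/5 0; 0 0 1]
T2·T1 = [8/5 6/5 0; 3/10 -2/5 0; 0 0 1]
T3·…·T1 = [-173/170 -18/85 0; 108/85 106/85 0; 0 0 1]
det M = -1; M⁻¹ = [-106/85 -18/85 0; 108/85 173/170 0; 0 0 1]
M⁻¹ · (-1787/680, 613/85)ᵀ = (7/4, 4)ᵀ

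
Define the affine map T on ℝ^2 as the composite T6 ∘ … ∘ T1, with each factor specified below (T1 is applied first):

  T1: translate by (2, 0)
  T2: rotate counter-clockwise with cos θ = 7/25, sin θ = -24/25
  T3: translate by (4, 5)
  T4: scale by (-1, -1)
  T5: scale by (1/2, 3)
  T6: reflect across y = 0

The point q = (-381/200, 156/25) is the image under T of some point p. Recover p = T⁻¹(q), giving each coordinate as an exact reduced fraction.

p = (3/4, -1)

T1 = [1 0 2; 0 1 0; 0 0 1]
T2·T1 = [7/25 24/25 14/25; -24/25 7/25 -48/25; 0 0 1]
T3·…·T1 = [7/25 24/25 114/25; -24/25 7/25 77/25; 0 0 1]
T4·…·T1 = [-7/25 -24/25 -114/25; 24/25 -7/25 -77/25; 0 0 1]
T5·…·T1 = [-7/50 -12/25 -57/25; 72/25 -21/25 -231/25; 0 0 1]
T6·…·T1 = [-7/50 -12/25 -57/25; -72/25 21/25 231/25; 0 0 1]
det M = -3/2; M⁻¹ = [-14/25 -8/25 42/25; -48/25 7/75 -131/25; 0 0 1]
M⁻¹ · (-381/200, 156/25)ᵀ = (3/4, -1)ᵀ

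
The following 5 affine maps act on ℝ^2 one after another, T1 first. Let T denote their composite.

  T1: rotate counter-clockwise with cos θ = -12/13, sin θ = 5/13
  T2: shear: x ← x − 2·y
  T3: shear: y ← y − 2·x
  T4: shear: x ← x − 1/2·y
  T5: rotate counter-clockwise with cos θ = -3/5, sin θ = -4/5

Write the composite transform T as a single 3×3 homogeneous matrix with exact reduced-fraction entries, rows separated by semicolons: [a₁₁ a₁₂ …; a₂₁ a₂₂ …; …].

T1 = [-12/13 -5/13 0; 5/13 -12/13 0; 0 0 1]
T2·T1 = [-22/13 19/13 0; 5/13 -12/13 0; 0 0 1]
T3·…·T1 = [-22/13 19/13 0; 49/13 -50/13 0; 0 0 1]
T4·…·T1 = [-93/26 44/13 0; 49/13 -50/13 0; 0 0 1]
T5·…·T1 = [671/130 -332/65 0; 3/5 -2/5 0; 0 0 1]

T = [671/130 -332/65 0; 3/5 -2/5 0; 0 0 1]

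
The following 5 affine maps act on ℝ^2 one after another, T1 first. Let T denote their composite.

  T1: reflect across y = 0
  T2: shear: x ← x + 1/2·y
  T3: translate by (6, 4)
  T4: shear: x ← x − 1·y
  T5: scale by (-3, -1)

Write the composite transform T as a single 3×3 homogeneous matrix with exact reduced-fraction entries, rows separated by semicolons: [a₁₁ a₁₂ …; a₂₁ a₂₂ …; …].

T = [-3 -3/2 -6; 0 1 -4; 0 0 1]

T1 = [1 0 0; 0 -1 0; 0 0 1]
T2·T1 = [1 -1/2 0; 0 -1 0; 0 0 1]
T3·…·T1 = [1 -1/2 6; 0 -1 4; 0 0 1]
T4·…·T1 = [1 1/2 2; 0 -1 4; 0 0 1]
T5·…·T1 = [-3 -3/2 -6; 0 1 -4; 0 0 1]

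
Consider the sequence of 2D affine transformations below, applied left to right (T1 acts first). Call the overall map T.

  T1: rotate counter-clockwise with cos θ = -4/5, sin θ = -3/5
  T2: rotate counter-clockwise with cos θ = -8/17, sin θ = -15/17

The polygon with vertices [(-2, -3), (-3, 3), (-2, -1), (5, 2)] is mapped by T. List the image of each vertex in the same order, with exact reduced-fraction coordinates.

image vertices: (278/85, -129/85), (-213/85, -291/85), (22/17, -31/17), (-233/85, 394/85)

T1 rotate counter-clockwise with cos θ = -4/5, sin θ = -3/5: (-2, -3) → (-1/5, 18/5); (-3, 3) → (21/5, -3/5); (-2, -1) → (1, 2); (5, 2) → (-14/5, -23/5)
T2 rotate counter-clockwise with cos θ = -8/17, sin θ = -15/17: (-1/5, 18/5) → (278/85, -129/85); (21/5, -3/5) → (-213/85, -291/85); (1, 2) → (22/17, -31/17); (-14/5, -23/5) → (-233/85, 394/85)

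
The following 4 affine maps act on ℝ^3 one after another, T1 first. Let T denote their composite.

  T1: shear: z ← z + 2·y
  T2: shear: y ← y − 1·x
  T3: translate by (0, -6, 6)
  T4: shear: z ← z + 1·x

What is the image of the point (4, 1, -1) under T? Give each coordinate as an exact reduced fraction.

T1 shear: z ← z + 2·y: (4, 1, -1) → (4, 1, 1)
T2 shear: y ← y − 1·x: (4, 1, 1) → (4, -3, 1)
T3 translate by (0, -6, 6): (4, -3, 1) → (4, -9, 7)
T4 shear: z ← z + 1·x: (4, -9, 7) → (4, -9, 11)

T(p) = (4, -9, 11)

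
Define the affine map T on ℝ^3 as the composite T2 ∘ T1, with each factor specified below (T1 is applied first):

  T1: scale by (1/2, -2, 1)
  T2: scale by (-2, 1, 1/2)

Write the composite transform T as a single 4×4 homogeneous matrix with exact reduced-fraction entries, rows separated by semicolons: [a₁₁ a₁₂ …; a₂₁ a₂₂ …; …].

T = [-1 0 0 0; 0 -2 0 0; 0 0 1/2 0; 0 0 0 1]

T1 = [1/2 0 0 0; 0 -2 0 0; 0 0 1 0; 0 0 0 1]
T2·T1 = [-1 0 0 0; 0 -2 0 0; 0 0 1/2 0; 0 0 0 1]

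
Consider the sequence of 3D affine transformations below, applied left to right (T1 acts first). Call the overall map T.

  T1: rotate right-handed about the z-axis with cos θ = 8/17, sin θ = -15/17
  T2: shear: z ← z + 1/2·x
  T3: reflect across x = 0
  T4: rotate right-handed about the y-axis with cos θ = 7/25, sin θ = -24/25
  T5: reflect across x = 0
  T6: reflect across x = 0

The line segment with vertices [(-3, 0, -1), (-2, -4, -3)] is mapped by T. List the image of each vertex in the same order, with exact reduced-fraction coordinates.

T1 rotate right-handed about the z-axis with cos θ = 8/17, sin θ = -15/17: (-3, 0, -1) → (-24/17, 45/17, -1); (-2, -4, -3) → (-76/17, -2/17, -3)
T2 shear: z ← z + 1/2·x: (-24/17, 45/17, -1) → (-24/17, 45/17, -29/17); (-76/17, -2/17, -3) → (-76/17, -2/17, -89/17)
T3 reflect across x = 0: (-24/17, 45/17, -29/17) → (24/17, 45/17, -29/17); (-76/17, -2/17, -89/17) → (76/17, -2/17, -89/17)
T4 rotate right-handed about the y-axis with cos θ = 7/25, sin θ = -24/25: (24/17, 45/17, -29/17) → (864/425, 45/17, 373/425); (76/17, -2/17, -89/17) → (2668/425, -2/17, 1201/425)
T5 reflect across x = 0: (864/425, 45/17, 373/425) → (-864/425, 45/17, 373/425); (2668/425, -2/17, 1201/425) → (-2668/425, -2/17, 1201/425)
T6 reflect across x = 0: (-864/425, 45/17, 373/425) → (864/425, 45/17, 373/425); (-2668/425, -2/17, 1201/425) → (2668/425, -2/17, 1201/425)

image vertices: (864/425, 45/17, 373/425), (2668/425, -2/17, 1201/425)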